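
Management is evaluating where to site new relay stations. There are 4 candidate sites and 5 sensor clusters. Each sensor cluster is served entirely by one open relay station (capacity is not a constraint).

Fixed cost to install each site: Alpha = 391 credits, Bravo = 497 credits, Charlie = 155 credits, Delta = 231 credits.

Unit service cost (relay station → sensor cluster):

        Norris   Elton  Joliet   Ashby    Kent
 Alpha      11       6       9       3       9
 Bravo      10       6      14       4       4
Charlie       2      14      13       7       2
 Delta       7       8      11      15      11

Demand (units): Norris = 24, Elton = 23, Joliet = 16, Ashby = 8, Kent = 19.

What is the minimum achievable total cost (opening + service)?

Minimum total cost: 827

For any fixed open set, each sensor cluster goes to its cheapest open site; total = fixed + service.
{Charlie}: Norris→Charlie 2·24=48, Elton→Charlie 14·23=322, Joliet→Charlie 13·16=208, Ashby→Charlie 7·8=56, Kent→Charlie 2·19=38. Service 672; fixed 155; total 827.
{Charlie, Delta}: service 502 + fixed 386 = 888
{Alpha, Charlie}: Norris→Charlie 2·24=48, Elton→Alpha 6·23=138, Joliet→Alpha 9·16=144, Ashby→Alpha 3·8=24, Kent→Charlie 2·19=38. Service 392; fixed 546; total 938.
{Alpha, Bravo, Charlie, Delta}: Norris→Charlie 2·24=48, Elton→Alpha 6·23=138, Joliet→Alpha 9·16=144, Ashby→Alpha 3·8=24, Kent→Charlie 2·19=38. Service 392; fixed 1274; total 1666.
No other subset beats 827.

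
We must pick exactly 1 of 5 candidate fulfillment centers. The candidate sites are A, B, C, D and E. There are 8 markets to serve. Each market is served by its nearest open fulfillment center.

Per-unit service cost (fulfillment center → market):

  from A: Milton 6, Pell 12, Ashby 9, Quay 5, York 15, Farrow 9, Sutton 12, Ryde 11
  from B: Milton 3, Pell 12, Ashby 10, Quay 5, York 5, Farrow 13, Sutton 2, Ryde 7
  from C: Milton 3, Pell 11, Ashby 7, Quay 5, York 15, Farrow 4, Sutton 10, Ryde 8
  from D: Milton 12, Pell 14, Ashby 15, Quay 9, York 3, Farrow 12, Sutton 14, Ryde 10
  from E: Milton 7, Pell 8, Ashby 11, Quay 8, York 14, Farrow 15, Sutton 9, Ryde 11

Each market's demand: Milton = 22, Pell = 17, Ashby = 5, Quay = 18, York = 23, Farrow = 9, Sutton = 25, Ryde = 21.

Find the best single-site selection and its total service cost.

With exactly 1 open, each market uses its cheapest among the chosen.
{B}: Milton→B 3·22=66, Pell→B 12·17=204, Ashby→B 10·5=50, Quay→B 5·18=90, York→B 5·23=115, Farrow→B 13·9=117, Sutton→B 2·25=50, Ryde→B 7·21=147. Service cost 839.
{C}: service cost 1177
{E}: service cost 1402
Among all 5 size-1 choices, {B} is lowest.

Choose B only; total service cost 839.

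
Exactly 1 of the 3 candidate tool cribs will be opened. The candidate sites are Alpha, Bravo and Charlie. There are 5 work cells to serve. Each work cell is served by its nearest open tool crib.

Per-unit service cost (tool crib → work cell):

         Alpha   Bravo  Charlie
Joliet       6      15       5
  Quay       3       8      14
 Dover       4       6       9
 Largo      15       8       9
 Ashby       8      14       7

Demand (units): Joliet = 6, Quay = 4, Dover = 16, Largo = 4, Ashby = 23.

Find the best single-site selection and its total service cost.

Choose Alpha only; total service cost 356.

With exactly 1 open, each work cell uses its cheapest among the chosen.
{Alpha}: Joliet→Alpha 6·6=36, Quay→Alpha 3·4=12, Dover→Alpha 4·16=64, Largo→Alpha 15·4=60, Ashby→Alpha 8·23=184. Service cost 356.
{Charlie}: service cost 427
{Bravo}: service cost 572
Among all 3 size-1 choices, {Alpha} is lowest.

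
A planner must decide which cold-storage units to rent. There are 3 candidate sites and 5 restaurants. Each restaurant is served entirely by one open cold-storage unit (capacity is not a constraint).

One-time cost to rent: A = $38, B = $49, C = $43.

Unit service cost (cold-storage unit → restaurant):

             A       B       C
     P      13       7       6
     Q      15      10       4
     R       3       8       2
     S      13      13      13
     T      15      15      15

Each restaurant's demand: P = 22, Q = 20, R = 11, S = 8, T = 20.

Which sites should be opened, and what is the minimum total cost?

Open C only; minimum total cost 681.

For any fixed open set, each restaurant goes to its cheapest open site; total = fixed + service.
{C}: P→C 6·22=132, Q→C 4·20=80, R→C 2·11=22, S→C 13·8=104, T→C 15·20=300. Service 638; fixed 43; total 681.
{A, C}: service 638 + fixed 81 = 719
{B, C}: service 638 + fixed 92 = 730
{A, B, C}: service 638 + fixed 130 = 768
No other subset beats 681.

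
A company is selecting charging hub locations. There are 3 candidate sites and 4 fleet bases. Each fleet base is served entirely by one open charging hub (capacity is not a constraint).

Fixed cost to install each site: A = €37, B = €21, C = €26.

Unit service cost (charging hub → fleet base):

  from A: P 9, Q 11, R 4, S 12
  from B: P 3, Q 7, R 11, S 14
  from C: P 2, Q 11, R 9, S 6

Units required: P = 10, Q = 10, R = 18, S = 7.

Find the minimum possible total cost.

For any fixed open set, each fleet base goes to its cheapest open site; total = fixed + service.
{A, B, C}: P→C 2·10=20, Q→B 7·10=70, R→A 4·18=72, S→C 6·7=42. Service 204; fixed 84; total 288.
{A, C}: service 244 + fixed 63 = 307
{A, B}: service 256 + fixed 58 = 314
{B}: service 396 + fixed 21 = 417
No other subset beats 288.

Minimum total cost: 288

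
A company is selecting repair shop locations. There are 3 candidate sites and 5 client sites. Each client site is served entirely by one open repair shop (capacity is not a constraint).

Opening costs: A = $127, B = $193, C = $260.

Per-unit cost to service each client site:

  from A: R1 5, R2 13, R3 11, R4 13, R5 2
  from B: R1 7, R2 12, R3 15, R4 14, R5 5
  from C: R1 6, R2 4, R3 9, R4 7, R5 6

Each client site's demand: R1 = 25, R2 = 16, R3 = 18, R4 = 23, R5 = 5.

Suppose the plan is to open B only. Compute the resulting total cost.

Each client site is assigned to its cheapest site among the open ones.
{B}: R1→B 7·25=175, R2→B 12·16=192, R3→B 15·18=270, R4→B 14·23=322, R5→B 5·5=25. Service 984; fixed 193; total 1177.

Total cost: 1177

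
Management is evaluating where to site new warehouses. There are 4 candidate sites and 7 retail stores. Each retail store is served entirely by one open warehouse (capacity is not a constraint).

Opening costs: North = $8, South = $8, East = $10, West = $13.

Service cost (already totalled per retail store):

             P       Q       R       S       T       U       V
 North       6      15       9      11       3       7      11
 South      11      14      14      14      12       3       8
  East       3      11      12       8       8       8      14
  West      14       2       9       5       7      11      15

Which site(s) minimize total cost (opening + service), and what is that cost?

Open North and West; minimum total cost 64.

For any fixed open set, each retail store goes to its cheapest open site; total = fixed + service.
{North, West}: P→North 6, Q→West 2, R→North 9, S→West 5, T→North 3, U→North 7, V→North 11. Service 43; fixed 21; total 64.
{North, South, West}: service 36 + fixed 29 = 65
{South, West}: service 45 + fixed 21 = 66
{North, South, East, West}: P→East 3, Q→West 2, R→North 9, S→West 5, T→North 3, U→South 3, V→South 8. Service 33; fixed 39; total 72.
No other subset beats 64.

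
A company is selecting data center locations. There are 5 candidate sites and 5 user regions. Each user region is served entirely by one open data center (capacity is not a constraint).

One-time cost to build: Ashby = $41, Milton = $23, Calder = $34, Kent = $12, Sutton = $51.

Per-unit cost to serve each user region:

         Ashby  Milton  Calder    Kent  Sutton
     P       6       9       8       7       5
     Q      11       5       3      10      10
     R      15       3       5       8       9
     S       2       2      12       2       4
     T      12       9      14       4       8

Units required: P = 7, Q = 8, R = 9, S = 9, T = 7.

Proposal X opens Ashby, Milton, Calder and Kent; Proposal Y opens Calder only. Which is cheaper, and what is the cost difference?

Proposal X: {Ashby, Milton, Calder, Kent}: P→Ashby 6·7=42, Q→Calder 3·8=24, R→Milton 3·9=27, S→Ashby 2·9=18, T→Kent 4·7=28. Service 139; fixed 110; total 249.
Proposal Y: {Calder}: P→Calder 8·7=56, Q→Calder 3·8=24, R→Calder 5·9=45, S→Calder 12·9=108, T→Calder 14·7=98. Service 331; fixed 34; total 365.
Difference: |249 − 365| = 116.

Proposal X is cheaper by 116.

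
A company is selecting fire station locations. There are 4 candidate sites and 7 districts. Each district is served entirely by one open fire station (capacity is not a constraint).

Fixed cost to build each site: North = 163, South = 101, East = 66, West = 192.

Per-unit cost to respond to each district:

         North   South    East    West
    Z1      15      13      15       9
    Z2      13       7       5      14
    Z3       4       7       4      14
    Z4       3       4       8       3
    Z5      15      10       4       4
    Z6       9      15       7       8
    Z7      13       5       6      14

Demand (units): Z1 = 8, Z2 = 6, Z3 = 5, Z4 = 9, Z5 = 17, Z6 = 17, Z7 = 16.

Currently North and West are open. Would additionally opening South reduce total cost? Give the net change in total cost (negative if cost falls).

Current service cost with {North, West}: 609.
Adding South: each district re-picks its cheapest; new service cost 445, saving 164.
Extra fixed cost: 101. Net change = 101 − 164 = -63.
(Totals: 964 → 901.)

Yes — net change −63 (cost falls by 63).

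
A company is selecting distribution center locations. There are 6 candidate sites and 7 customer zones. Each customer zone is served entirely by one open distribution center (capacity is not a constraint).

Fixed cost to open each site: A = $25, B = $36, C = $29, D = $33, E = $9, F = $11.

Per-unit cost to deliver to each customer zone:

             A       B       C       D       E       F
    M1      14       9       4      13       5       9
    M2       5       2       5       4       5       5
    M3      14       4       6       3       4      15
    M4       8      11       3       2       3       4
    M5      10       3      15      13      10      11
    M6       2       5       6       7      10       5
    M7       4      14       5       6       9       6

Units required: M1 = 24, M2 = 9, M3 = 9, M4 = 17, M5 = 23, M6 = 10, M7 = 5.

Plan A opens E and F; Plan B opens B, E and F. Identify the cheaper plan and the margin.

Plan B is cheaper by 152.

Plan A: {E, F}: M1→E 5·24=120, M2→E 5·9=45, M3→E 4·9=36, M4→E 3·17=51, M5→E 10·23=230, M6→F 5·10=50, M7→F 6·5=30. Service 562; fixed 20; total 582.
Plan B: {B, E, F}: M1→E 5·24=120, M2→B 2·9=18, M3→B 4·9=36, M4→E 3·17=51, M5→B 3·23=69, M6→B 5·10=50, M7→F 6·5=30. Service 374; fixed 56; total 430.
Difference: |582 − 430| = 152.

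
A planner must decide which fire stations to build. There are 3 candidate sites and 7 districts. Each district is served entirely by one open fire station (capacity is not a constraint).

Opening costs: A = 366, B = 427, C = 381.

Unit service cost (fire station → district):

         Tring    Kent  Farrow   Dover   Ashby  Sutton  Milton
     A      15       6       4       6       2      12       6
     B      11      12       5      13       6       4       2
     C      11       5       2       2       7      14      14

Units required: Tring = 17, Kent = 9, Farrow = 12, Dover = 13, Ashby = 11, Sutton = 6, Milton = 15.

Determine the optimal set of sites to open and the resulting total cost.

Open A only; minimum total cost 985.

For any fixed open set, each district goes to its cheapest open site; total = fixed + service.
{A}: Tring→A 15·17=255, Kent→A 6·9=54, Farrow→A 4·12=48, Dover→A 6·13=78, Ashby→A 2·11=22, Sutton→A 12·6=72, Milton→A 6·15=90. Service 619; fixed 366; total 985.
{C}: service 653 + fixed 381 = 1034
{B}: service 644 + fixed 427 = 1071
{A, B, C}: service 358 + fixed 1174 = 1532
(All 7 nonempty subsets were checked; A only is lowest.)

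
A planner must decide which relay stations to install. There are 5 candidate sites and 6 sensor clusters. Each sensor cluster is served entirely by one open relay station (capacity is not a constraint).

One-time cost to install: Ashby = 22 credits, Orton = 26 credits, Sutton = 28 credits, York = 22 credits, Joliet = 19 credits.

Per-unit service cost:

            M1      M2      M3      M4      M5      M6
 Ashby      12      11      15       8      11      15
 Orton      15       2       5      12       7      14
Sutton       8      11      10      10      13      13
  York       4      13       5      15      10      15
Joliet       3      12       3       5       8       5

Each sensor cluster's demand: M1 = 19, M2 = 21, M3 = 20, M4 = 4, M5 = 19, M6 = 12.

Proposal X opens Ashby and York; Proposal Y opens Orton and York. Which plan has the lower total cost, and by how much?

Proposal Y is cheaper by 238.

Proposal X: {Ashby, York}: M1→York 4·19=76, M2→Ashby 11·21=231, M3→York 5·20=100, M4→Ashby 8·4=32, M5→York 10·19=190, M6→Ashby 15·12=180. Service 809; fixed 44; total 853.
Proposal Y: {Orton, York}: M1→York 4·19=76, M2→Orton 2·21=42, M3→Orton 5·20=100, M4→Orton 12·4=48, M5→Orton 7·19=133, M6→Orton 14·12=168. Service 567; fixed 48; total 615.
Difference: |853 − 615| = 238.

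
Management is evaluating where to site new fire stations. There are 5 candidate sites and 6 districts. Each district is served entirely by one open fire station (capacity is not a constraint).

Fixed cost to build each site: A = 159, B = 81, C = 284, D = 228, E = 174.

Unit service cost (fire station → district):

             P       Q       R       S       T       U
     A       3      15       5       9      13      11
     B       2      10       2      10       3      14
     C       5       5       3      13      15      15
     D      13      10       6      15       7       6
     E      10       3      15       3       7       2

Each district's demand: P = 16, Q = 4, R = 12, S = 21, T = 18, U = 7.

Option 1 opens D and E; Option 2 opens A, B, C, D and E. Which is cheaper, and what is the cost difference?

Option 1 is cheaper by 276.

Option 1: {D, E}: P→E 10·16=160, Q→E 3·4=12, R→D 6·12=72, S→E 3·21=63, T→D 7·18=126, U→E 2·7=14. Service 447; fixed 402; total 849.
Option 2: {A, B, C, D, E}: P→B 2·16=32, Q→E 3·4=12, R→B 2·12=24, S→E 3·21=63, T→B 3·18=54, U→E 2·7=14. Service 199; fixed 926; total 1125.
Difference: |849 − 1125| = 276.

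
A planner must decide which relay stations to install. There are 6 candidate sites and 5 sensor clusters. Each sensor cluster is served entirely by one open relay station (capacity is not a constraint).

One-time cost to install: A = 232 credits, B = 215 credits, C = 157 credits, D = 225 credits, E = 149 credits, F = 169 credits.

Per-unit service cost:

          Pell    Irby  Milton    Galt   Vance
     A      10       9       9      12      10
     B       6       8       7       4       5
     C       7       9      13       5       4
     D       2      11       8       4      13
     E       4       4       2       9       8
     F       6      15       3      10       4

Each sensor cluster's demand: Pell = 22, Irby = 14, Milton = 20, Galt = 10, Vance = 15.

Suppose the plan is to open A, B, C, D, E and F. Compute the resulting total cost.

Total cost: 1387

Each sensor cluster is assigned to its cheapest site among the open ones.
{A, B, C, D, E, F}: Pell→D 2·22=44, Irby→E 4·14=56, Milton→E 2·20=40, Galt→B 4·10=40, Vance→C 4·15=60. Service 240; fixed 1147; total 1387.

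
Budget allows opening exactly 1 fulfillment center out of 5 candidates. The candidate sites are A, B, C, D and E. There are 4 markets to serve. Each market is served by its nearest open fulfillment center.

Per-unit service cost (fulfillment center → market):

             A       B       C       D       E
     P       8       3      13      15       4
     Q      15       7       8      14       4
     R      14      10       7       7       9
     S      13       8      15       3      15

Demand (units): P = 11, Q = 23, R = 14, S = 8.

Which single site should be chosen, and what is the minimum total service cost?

Choose E only; total service cost 382.

With exactly 1 open, each market uses its cheapest among the chosen.
{E}: P→E 4·11=44, Q→E 4·23=92, R→E 9·14=126, S→E 15·8=120. Service cost 382.
{B}: service cost 398
{C}: service cost 545
Among all 5 size-1 choices, {E} is lowest.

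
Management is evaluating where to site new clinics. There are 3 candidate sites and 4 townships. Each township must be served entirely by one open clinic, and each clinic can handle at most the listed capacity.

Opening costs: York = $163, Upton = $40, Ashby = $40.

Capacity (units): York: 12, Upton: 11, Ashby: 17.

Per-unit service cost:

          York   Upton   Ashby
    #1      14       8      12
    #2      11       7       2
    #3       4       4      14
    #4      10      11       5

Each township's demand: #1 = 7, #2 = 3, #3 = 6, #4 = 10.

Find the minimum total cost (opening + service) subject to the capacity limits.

Open {Upton, Ashby}: #1→Ashby 12·7=84, #2→Upton 7·3=21, #3→Upton 4·6=24, #4→Ashby 5·10=50.
Loads: Upton carries 9/11, Ashby carries 17/17. Service 179; fixed 80; total 259.
Next best feasible plan costs 291.

Minimum total cost: 259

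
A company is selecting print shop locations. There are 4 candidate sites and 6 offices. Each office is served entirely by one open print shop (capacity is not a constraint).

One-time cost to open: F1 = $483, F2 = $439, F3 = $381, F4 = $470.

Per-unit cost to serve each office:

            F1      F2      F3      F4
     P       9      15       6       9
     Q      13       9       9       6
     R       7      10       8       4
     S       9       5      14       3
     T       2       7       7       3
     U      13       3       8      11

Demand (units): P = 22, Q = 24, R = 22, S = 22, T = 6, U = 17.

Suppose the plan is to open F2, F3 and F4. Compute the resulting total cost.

Each office is assigned to its cheapest site among the open ones.
{F2, F3, F4}: P→F3 6·22=132, Q→F4 6·24=144, R→F4 4·22=88, S→F4 3·22=66, T→F4 3·6=18, U→F2 3·17=51. Service 499; fixed 1290; total 1789.

Total cost: 1789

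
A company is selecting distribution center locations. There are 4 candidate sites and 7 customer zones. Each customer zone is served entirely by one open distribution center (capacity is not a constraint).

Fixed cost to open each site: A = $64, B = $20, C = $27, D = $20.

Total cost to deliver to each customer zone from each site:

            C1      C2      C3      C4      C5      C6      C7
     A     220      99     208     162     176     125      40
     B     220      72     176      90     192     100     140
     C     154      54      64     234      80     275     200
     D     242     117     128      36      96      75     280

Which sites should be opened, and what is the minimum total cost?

For any fixed open set, each customer zone goes to its cheapest open site; total = fixed + service.
{A, C, D}: C1→C 154, C2→C 54, C3→C 64, C4→D 36, C5→C 80, C6→D 75, C7→A 40. Service 503; fixed 111; total 614.
{A, B, C, D}: C1→C 154, C2→C 54, C3→C 64, C4→D 36, C5→C 80, C6→D 75, C7→A 40. Service 503; fixed 131; total 634.
{B, C, D}: service 603 + fixed 67 = 670
{B}: service 990 + fixed 20 = 1010
(All 15 nonempty subsets were checked; A, C and D is lowest.)

Open A, C and D; minimum total cost 614.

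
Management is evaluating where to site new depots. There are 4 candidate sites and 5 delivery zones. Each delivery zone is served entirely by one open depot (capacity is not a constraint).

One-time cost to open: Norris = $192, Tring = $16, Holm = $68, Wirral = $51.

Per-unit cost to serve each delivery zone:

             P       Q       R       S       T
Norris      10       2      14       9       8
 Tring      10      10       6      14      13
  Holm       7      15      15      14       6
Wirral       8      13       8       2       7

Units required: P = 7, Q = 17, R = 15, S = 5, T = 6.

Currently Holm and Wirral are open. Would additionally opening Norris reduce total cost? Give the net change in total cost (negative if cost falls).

No — net change +5 (cost rises by 5).

Current service cost with {Holm, Wirral}: 436.
Adding Norris: each delivery zone re-picks its cheapest; new service cost 249, saving 187.
Extra fixed cost: 192. Net change = 192 − 187 = 5.
(Totals: 555 → 560.)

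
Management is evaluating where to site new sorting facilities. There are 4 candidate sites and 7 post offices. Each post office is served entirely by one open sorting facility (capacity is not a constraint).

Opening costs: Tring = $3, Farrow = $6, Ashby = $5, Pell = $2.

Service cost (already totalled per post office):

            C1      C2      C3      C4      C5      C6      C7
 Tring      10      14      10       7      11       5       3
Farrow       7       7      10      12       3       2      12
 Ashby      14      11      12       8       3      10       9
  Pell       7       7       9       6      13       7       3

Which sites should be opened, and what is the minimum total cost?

For any fixed open set, each post office goes to its cheapest open site; total = fixed + service.
{Farrow, Pell}: C1→Farrow 7, C2→Farrow 7, C3→Pell 9, C4→Pell 6, C5→Farrow 3, C6→Farrow 2, C7→Pell 3. Service 37; fixed 8; total 45.
{Tring, Farrow}: service 39 + fixed 9 = 48
{Tring, Farrow, Pell}: service 37 + fixed 11 = 48
{Tring, Farrow, Ashby, Pell}: C1→Farrow 7, C2→Farrow 7, C3→Pell 9, C4→Pell 6, C5→Farrow 3, C6→Farrow 2, C7→Tring 3. Service 37; fixed 16; total 53.
No other subset beats 45.

Open Farrow and Pell; minimum total cost 45.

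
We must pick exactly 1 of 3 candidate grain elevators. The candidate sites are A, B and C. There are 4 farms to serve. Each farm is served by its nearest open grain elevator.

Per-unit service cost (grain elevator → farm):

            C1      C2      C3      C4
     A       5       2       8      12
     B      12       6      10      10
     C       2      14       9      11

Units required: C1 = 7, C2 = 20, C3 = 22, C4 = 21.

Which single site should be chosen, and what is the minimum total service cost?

Choose A only; total service cost 503.

With exactly 1 open, each farm uses its cheapest among the chosen.
{A}: C1→A 5·7=35, C2→A 2·20=40, C3→A 8·22=176, C4→A 12·21=252. Service cost 503.
{B}: service cost 634
{C}: service cost 723
Among all 3 size-1 choices, {A} is lowest.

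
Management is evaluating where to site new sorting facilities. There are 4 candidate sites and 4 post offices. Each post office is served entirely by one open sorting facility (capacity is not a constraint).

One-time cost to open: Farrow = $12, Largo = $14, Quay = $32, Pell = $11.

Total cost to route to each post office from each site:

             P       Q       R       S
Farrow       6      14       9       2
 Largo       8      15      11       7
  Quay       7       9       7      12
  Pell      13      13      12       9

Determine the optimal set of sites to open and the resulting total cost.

For any fixed open set, each post office goes to its cheapest open site; total = fixed + service.
{Farrow}: P→Farrow 6, Q→Farrow 14, R→Farrow 9, S→Farrow 2. Service 31; fixed 12; total 43.
{Farrow, Pell}: P→Farrow 6, Q→Pell 13, R→Farrow 9, S→Farrow 2. Service 30; fixed 23; total 53.
{Largo}: service 41 + fixed 14 = 55
{Farrow, Largo, Quay, Pell}: service 24 + fixed 69 = 93
No other subset beats 43.

Open Farrow only; minimum total cost 43.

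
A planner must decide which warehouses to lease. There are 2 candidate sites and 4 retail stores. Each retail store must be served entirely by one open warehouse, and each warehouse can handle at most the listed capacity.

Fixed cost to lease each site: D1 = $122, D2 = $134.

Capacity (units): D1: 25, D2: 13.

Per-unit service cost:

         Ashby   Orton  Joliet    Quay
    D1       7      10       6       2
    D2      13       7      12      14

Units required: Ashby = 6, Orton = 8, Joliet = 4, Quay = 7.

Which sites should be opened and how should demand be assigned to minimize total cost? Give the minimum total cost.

Open {D1}: Ashby→D1 7·6=42, Orton→D1 10·8=80, Joliet→D1 6·4=24, Quay→D1 2·7=14.
Loads: D1 carries 25/25. Service 160; fixed 122; total 282.
Next best feasible plan costs 392.

Minimum total cost: 282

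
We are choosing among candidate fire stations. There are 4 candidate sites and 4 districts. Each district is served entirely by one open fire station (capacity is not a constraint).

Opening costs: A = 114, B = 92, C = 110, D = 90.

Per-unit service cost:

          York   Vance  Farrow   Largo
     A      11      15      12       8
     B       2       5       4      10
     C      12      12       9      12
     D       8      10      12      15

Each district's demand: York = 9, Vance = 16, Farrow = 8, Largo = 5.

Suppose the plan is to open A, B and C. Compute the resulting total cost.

Total cost: 486

Each district is assigned to its cheapest site among the open ones.
{A, B, C}: York→B 2·9=18, Vance→B 5·16=80, Farrow→B 4·8=32, Largo→A 8·5=40. Service 170; fixed 316; total 486.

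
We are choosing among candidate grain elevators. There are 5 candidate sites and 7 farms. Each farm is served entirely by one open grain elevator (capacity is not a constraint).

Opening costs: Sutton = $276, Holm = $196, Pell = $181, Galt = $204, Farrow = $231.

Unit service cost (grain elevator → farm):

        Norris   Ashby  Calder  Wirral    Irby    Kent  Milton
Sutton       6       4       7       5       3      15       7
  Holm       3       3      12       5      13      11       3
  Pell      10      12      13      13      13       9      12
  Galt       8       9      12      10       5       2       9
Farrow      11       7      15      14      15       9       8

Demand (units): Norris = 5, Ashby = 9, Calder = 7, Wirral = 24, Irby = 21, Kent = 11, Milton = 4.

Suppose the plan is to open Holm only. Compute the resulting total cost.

Total cost: 848

Each farm is assigned to its cheapest site among the open ones.
{Holm}: Norris→Holm 3·5=15, Ashby→Holm 3·9=27, Calder→Holm 12·7=84, Wirral→Holm 5·24=120, Irby→Holm 13·21=273, Kent→Holm 11·11=121, Milton→Holm 3·4=12. Service 652; fixed 196; total 848.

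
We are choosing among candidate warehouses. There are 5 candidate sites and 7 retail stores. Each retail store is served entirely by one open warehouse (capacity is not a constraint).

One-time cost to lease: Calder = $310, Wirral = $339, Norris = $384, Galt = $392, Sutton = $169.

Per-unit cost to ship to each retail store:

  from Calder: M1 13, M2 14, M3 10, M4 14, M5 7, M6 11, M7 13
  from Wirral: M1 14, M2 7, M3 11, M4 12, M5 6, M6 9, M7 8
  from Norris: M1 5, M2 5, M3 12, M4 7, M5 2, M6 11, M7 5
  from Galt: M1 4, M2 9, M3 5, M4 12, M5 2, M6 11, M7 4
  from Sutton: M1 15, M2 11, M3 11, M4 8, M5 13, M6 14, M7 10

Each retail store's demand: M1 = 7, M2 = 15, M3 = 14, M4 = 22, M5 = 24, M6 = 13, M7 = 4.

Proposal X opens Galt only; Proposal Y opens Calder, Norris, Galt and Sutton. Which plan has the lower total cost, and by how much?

Proposal X: {Galt}: M1→Galt 4·7=28, M2→Galt 9·15=135, M3→Galt 5·14=70, M4→Galt 12·22=264, M5→Galt 2·24=48, M6→Galt 11·13=143, M7→Galt 4·4=16. Service 704; fixed 392; total 1096.
Proposal Y: {Calder, Norris, Galt, Sutton}: M1→Galt 4·7=28, M2→Norris 5·15=75, M3→Galt 5·14=70, M4→Norris 7·22=154, M5→Norris 2·24=48, M6→Calder 11·13=143, M7→Galt 4·4=16. Service 534; fixed 1255; total 1789.
Difference: |1096 − 1789| = 693.

Proposal X is cheaper by 693.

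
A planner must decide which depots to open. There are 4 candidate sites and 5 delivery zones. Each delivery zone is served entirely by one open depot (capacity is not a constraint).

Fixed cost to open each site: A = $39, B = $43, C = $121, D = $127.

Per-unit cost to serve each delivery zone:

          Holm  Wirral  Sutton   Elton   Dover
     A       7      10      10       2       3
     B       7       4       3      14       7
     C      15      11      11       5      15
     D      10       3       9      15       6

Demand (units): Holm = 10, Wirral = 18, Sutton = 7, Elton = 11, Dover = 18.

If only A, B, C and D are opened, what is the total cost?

Total cost: 551

Each delivery zone is assigned to its cheapest site among the open ones.
{A, B, C, D}: Holm→A 7·10=70, Wirral→D 3·18=54, Sutton→B 3·7=21, Elton→A 2·11=22, Dover→A 3·18=54. Service 221; fixed 330; total 551.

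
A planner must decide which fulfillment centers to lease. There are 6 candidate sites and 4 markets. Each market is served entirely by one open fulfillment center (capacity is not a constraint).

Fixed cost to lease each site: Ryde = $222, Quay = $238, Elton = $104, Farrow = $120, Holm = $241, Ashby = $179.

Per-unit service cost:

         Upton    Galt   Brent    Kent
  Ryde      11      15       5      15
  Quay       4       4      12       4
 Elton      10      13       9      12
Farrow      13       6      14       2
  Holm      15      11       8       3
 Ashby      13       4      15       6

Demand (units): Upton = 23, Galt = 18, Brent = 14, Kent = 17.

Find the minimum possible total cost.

Minimum total cost: 638

For any fixed open set, each market goes to its cheapest open site; total = fixed + service.
{Quay}: Upton→Quay 4·23=92, Galt→Quay 4·18=72, Brent→Quay 12·14=168, Kent→Quay 4·17=68. Service 400; fixed 238; total 638.
{Quay, Elton}: service 358 + fixed 342 = 700
{Elton, Farrow}: service 498 + fixed 224 = 722
{Ryde, Quay, Elton, Farrow, Holm, Ashby}: service 268 + fixed 1104 = 1372
No other subset beats 638.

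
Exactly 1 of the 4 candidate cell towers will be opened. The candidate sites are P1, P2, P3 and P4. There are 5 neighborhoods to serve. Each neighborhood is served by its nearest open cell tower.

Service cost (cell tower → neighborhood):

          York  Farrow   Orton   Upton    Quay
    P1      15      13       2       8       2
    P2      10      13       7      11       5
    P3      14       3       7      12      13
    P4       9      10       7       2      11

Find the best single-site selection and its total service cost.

With exactly 1 open, each neighborhood uses its cheapest among the chosen.
{P4}: York→P4 9, Farrow→P4 10, Orton→P4 7, Upton→P4 2, Quay→P4 11. Service cost 39.
{P1}: service cost 40
{P2}: service cost 46
Among all 4 size-1 choices, {P4} is lowest.

Choose P4 only; total service cost 39.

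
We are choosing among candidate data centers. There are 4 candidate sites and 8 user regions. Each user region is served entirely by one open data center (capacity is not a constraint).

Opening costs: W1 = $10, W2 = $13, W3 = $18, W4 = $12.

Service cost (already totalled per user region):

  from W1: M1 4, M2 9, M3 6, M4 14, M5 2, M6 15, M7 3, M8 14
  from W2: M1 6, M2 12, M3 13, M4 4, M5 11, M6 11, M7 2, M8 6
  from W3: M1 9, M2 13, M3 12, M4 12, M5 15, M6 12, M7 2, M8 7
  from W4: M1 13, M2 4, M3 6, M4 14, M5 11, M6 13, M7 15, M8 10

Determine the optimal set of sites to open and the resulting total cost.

Open W1 and W2; minimum total cost 67.

For any fixed open set, each user region goes to its cheapest open site; total = fixed + service.
{W1, W2}: M1→W1 4, M2→W1 9, M3→W1 6, M4→W2 4, M5→W1 2, M6→W2 11, M7→W2 2, M8→W2 6. Service 44; fixed 23; total 67.
{W1, W2, W4}: service 39 + fixed 35 = 74
{W2, W4}: service 50 + fixed 25 = 75
{W1, W2, W3, W4}: service 39 + fixed 53 = 92
No other subset beats 67.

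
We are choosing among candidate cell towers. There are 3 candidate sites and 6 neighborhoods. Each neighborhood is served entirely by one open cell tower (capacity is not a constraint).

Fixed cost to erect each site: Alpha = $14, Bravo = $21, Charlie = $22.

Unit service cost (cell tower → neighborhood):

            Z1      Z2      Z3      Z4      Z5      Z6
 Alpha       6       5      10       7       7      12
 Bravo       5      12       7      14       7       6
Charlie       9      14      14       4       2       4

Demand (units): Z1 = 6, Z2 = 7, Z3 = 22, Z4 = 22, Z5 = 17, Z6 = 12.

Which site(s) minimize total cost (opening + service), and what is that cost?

For any fixed open set, each neighborhood goes to its cheapest open site; total = fixed + service.
{Alpha, Bravo, Charlie}: Z1→Bravo 5·6=30, Z2→Alpha 5·7=35, Z3→Bravo 7·22=154, Z4→Charlie 4·22=88, Z5→Charlie 2·17=34, Z6→Charlie 4·12=48. Service 389; fixed 57; total 446.
{Bravo, Charlie}: service 438 + fixed 43 = 481
{Alpha, Charlie}: Z1→Alpha 6·6=36, Z2→Alpha 5·7=35, Z3→Alpha 10·22=220, Z4→Charlie 4·22=88, Z5→Charlie 2·17=34, Z6→Charlie 4·12=48. Service 461; fixed 36; total 497.
{Alpha}: Z1→Alpha 6·6=36, Z2→Alpha 5·7=35, Z3→Alpha 10·22=220, Z4→Alpha 7·22=154, Z5→Alpha 7·17=119, Z6→Alpha 12·12=144. Service 708; fixed 14; total 722.
No other subset beats 446.

Open Alpha, Bravo and Charlie; minimum total cost 446.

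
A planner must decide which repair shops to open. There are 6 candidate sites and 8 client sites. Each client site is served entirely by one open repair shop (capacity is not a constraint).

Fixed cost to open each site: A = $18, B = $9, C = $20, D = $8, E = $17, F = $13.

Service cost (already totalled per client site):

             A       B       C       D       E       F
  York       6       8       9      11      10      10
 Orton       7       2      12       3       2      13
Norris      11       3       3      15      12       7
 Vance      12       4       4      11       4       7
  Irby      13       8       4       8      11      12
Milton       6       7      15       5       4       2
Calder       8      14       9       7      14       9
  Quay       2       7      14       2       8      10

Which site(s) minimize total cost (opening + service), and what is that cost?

For any fixed open set, each client site goes to its cheapest open site; total = fixed + service.
{B, D}: York→B 8, Orton→B 2, Norris→B 3, Vance→B 4, Irby→B 8, Milton→D 5, Calder→D 7, Quay→D 2. Service 39; fixed 17; total 56.
{B}: service 53 + fixed 9 = 62
{B, F}: service 43 + fixed 22 = 65
{A, B, C, D, E, F}: York→A 6, Orton→B 2, Norris→B 3, Vance→B 4, Irby→C 4, Milton→F 2, Calder→D 7, Quay→A 2. Service 30; fixed 85; total 115.
No other subset beats 56.

Open B and D; minimum total cost 56.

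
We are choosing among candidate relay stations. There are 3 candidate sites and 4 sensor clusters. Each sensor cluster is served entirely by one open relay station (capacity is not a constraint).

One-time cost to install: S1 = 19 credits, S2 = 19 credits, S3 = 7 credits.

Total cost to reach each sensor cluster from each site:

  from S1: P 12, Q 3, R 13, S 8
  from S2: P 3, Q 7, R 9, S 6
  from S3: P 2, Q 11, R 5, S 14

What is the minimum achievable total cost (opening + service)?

Minimum total cost: 39

For any fixed open set, each sensor cluster goes to its cheapest open site; total = fixed + service.
{S3}: P→S3 2, Q→S3 11, R→S3 5, S→S3 14. Service 32; fixed 7; total 39.
{S1, S3}: service 18 + fixed 26 = 44
{S2}: service 25 + fixed 19 = 44
{S1, S2, S3}: service 16 + fixed 45 = 61
No other subset beats 39.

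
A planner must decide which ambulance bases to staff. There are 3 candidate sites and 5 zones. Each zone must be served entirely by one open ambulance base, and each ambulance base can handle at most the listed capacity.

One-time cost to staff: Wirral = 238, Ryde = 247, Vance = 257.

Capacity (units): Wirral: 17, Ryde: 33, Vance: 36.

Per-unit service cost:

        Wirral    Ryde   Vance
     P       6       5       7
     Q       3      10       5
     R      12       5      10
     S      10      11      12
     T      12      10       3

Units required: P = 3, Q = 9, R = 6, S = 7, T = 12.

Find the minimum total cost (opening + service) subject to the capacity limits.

Minimum total cost: 707

Open {Ryde, Vance}: P→Ryde 5·3=15, Q→Vance 5·9=45, R→Ryde 5·6=30, S→Ryde 11·7=77, T→Vance 3·12=36.
Loads: Ryde carries 16/33, Vance carries 21/36. Service 203; fixed 504; total 707.
Next best feasible plan costs 709.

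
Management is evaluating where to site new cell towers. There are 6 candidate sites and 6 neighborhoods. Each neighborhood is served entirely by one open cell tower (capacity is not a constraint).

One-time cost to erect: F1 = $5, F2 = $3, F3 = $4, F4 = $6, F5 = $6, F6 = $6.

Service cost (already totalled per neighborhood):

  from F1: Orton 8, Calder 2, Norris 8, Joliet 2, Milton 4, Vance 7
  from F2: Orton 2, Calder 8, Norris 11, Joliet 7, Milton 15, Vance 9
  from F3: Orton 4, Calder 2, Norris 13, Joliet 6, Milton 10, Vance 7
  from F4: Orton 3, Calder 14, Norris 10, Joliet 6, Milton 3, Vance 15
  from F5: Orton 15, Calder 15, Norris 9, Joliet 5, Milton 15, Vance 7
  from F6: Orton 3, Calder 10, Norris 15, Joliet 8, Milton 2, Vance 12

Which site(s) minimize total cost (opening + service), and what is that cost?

Open F1 and F2; minimum total cost 33.

For any fixed open set, each neighborhood goes to its cheapest open site; total = fixed + service.
{F1, F2}: Orton→F2 2, Calder→F1 2, Norris→F1 8, Joliet→F1 2, Milton→F1 4, Vance→F1 7. Service 25; fixed 8; total 33.
{F1, F6}: service 24 + fixed 11 = 35
{F1}: Orton→F1 8, Calder→F1 2, Norris→F1 8, Joliet→F1 2, Milton→F1 4, Vance→F1 7. Service 31; fixed 5; total 36.
{F1, F2, F3, F4, F5, F6}: service 23 + fixed 30 = 53
No other subset beats 33.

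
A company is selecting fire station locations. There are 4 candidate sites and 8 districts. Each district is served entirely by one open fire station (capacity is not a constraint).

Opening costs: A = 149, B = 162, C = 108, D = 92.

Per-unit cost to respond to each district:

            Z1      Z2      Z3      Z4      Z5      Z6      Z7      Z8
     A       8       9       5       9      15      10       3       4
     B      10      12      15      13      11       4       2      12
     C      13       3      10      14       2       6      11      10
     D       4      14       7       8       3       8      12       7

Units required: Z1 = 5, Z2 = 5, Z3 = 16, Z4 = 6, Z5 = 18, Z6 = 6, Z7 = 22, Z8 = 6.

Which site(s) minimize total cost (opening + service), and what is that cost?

Open A and C; minimum total cost 608.

For any fixed open set, each district goes to its cheapest open site; total = fixed + service.
{A, C}: Z1→A 8·5=40, Z2→C 3·5=15, Z3→A 5·16=80, Z4→A 9·6=54, Z5→C 2·18=36, Z6→C 6·6=36, Z7→A 3·22=66, Z8→A 4·6=24. Service 351; fixed 257; total 608.
{A, D}: service 385 + fixed 241 = 626
{B, D}: service 404 + fixed 254 = 658
{A, B, C, D}: Z1→D 4·5=20, Z2→C 3·5=15, Z3→A 5·16=80, Z4→D 8·6=48, Z5→C 2·18=36, Z6→B 4·6=24, Z7→B 2·22=44, Z8→A 4·6=24. Service 291; fixed 511; total 802.
No other subset beats 608.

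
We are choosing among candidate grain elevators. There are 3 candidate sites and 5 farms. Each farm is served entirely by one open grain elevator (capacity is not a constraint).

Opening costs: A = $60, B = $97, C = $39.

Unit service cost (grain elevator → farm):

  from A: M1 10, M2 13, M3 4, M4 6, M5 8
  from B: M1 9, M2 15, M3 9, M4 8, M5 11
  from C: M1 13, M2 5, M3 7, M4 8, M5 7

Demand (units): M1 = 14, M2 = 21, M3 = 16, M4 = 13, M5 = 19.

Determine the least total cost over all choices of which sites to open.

For any fixed open set, each farm goes to its cheapest open site; total = fixed + service.
{A, C}: M1→A 10·14=140, M2→C 5·21=105, M3→A 4·16=64, M4→A 6·13=78, M5→C 7·19=133. Service 520; fixed 99; total 619.
{C}: M1→C 13·14=182, M2→C 5·21=105, M3→C 7·16=112, M4→C 8·13=104, M5→C 7·19=133. Service 636; fixed 39; total 675.
{A, B, C}: M1→B 9·14=126, M2→C 5·21=105, M3→A 4·16=64, M4→A 6·13=78, M5→C 7·19=133. Service 506; fixed 196; total 702.
(All 7 nonempty subsets were checked; A and C is lowest.)

Minimum total cost: 619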